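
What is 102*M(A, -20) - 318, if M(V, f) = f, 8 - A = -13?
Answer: -2358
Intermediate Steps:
A = 21 (A = 8 - 1*(-13) = 8 + 13 = 21)
102*M(A, -20) - 318 = 102*(-20) - 318 = -2040 - 318 = -2358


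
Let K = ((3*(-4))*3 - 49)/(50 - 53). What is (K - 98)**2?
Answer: 43681/9 ≈ 4853.4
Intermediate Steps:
K = 85/3 (K = (-12*3 - 49)/(-3) = (-36 - 49)*(-1/3) = -85*(-1/3) = 85/3 ≈ 28.333)
(K - 98)**2 = (85/3 - 98)**2 = (-209/3)**2 = 43681/9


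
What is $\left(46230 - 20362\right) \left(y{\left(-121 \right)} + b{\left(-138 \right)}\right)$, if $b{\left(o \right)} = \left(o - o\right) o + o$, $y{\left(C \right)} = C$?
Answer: $-6699812$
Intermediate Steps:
$b{\left(o \right)} = o$ ($b{\left(o \right)} = 0 o + o = 0 + o = o$)
$\left(46230 - 20362\right) \left(y{\left(-121 \right)} + b{\left(-138 \right)}\right) = \left(46230 - 20362\right) \left(-121 - 138\right) = 25868 \left(-259\right) = -6699812$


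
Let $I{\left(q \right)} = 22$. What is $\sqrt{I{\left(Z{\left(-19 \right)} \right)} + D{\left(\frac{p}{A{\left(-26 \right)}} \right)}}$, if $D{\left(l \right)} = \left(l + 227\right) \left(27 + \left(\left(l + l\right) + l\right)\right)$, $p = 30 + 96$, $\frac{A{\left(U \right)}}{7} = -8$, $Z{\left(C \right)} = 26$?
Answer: $\frac{\sqrt{73171}}{4} \approx 67.625$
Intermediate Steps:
$A{\left(U \right)} = -56$ ($A{\left(U \right)} = 7 \left(-8\right) = -56$)
$p = 126$
$D{\left(l \right)} = \left(27 + 3 l\right) \left(227 + l\right)$ ($D{\left(l \right)} = \left(227 + l\right) \left(27 + \left(2 l + l\right)\right) = \left(227 + l\right) \left(27 + 3 l\right) = \left(27 + 3 l\right) \left(227 + l\right)$)
$\sqrt{I{\left(Z{\left(-19 \right)} \right)} + D{\left(\frac{p}{A{\left(-26 \right)}} \right)}} = \sqrt{22 + \left(6129 + 3 \left(\frac{126}{-56}\right)^{2} + 708 \frac{126}{-56}\right)} = \sqrt{22 + \left(6129 + 3 \left(126 \left(- \frac{1}{56}\right)\right)^{2} + 708 \cdot 126 \left(- \frac{1}{56}\right)\right)} = \sqrt{22 + \left(6129 + 3 \left(- \frac{9}{4}\right)^{2} + 708 \left(- \frac{9}{4}\right)\right)} = \sqrt{22 + \left(6129 + 3 \cdot \frac{81}{16} - 1593\right)} = \sqrt{22 + \left(6129 + \frac{243}{16} - 1593\right)} = \sqrt{22 + \frac{72819}{16}} = \sqrt{\frac{73171}{16}} = \frac{\sqrt{73171}}{4}$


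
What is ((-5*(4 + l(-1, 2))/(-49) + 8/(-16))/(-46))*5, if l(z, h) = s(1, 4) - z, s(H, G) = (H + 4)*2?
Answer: -505/4508 ≈ -0.11202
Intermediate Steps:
s(H, G) = 8 + 2*H (s(H, G) = (4 + H)*2 = 8 + 2*H)
l(z, h) = 10 - z (l(z, h) = (8 + 2*1) - z = (8 + 2) - z = 10 - z)
((-5*(4 + l(-1, 2))/(-49) + 8/(-16))/(-46))*5 = ((-5*(4 + (10 - 1*(-1)))/(-49) + 8/(-16))/(-46))*5 = -(-5*(4 + (10 + 1))*(-1/49) + 8*(-1/16))/46*5 = -(-5*(4 + 11)*(-1/49) - ½)/46*5 = -(-5*15*(-1/49) - ½)/46*5 = -(-75*(-1/49) - ½)/46*5 = -(75/49 - ½)/46*5 = -1/46*101/98*5 = -101/4508*5 = -505/4508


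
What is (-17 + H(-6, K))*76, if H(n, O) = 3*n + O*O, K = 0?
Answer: -2660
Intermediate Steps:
H(n, O) = O² + 3*n (H(n, O) = 3*n + O² = O² + 3*n)
(-17 + H(-6, K))*76 = (-17 + (0² + 3*(-6)))*76 = (-17 + (0 - 18))*76 = (-17 - 18)*76 = -35*76 = -2660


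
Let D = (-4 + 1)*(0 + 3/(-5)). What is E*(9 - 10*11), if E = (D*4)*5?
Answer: -3636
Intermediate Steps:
D = 9/5 (D = -3*(0 + 3*(-1/5)) = -3*(0 - 3/5) = -3*(-3/5) = 9/5 ≈ 1.8000)
E = 36 (E = ((9/5)*4)*5 = (36/5)*5 = 36)
E*(9 - 10*11) = 36*(9 - 10*11) = 36*(9 - 110) = 36*(-101) = -3636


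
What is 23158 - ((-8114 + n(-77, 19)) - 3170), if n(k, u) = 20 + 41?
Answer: 34381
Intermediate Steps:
n(k, u) = 61
23158 - ((-8114 + n(-77, 19)) - 3170) = 23158 - ((-8114 + 61) - 3170) = 23158 - (-8053 - 3170) = 23158 - 1*(-11223) = 23158 + 11223 = 34381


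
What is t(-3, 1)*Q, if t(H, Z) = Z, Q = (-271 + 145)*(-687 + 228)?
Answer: 57834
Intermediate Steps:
Q = 57834 (Q = -126*(-459) = 57834)
t(-3, 1)*Q = 1*57834 = 57834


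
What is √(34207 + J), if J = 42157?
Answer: 2*√19091 ≈ 276.34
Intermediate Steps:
√(34207 + J) = √(34207 + 42157) = √76364 = 2*√19091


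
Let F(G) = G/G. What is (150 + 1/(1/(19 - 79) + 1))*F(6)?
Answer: 8910/59 ≈ 151.02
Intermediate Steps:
F(G) = 1
(150 + 1/(1/(19 - 79) + 1))*F(6) = (150 + 1/(1/(19 - 79) + 1))*1 = (150 + 1/(1/(-60) + 1))*1 = (150 + 1/(-1/60 + 1))*1 = (150 + 1/(59/60))*1 = (150 + 60/59)*1 = (8910/59)*1 = 8910/59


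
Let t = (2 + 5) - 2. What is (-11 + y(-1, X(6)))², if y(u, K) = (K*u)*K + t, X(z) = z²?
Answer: 1695204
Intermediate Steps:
t = 5 (t = 7 - 2 = 5)
y(u, K) = 5 + u*K² (y(u, K) = (K*u)*K + 5 = u*K² + 5 = 5 + u*K²)
(-11 + y(-1, X(6)))² = (-11 + (5 - (6²)²))² = (-11 + (5 - 1*36²))² = (-11 + (5 - 1*1296))² = (-11 + (5 - 1296))² = (-11 - 1291)² = (-1302)² = 1695204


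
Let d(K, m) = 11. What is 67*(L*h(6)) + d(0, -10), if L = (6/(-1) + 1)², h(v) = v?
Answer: 10061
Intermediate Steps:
L = 25 (L = (6*(-1) + 1)² = (-6 + 1)² = (-5)² = 25)
67*(L*h(6)) + d(0, -10) = 67*(25*6) + 11 = 67*150 + 11 = 10050 + 11 = 10061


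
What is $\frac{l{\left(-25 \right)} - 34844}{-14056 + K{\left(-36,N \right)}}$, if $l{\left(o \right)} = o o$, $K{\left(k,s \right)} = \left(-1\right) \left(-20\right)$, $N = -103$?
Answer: $\frac{34219}{14036} \approx 2.4379$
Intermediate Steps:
$K{\left(k,s \right)} = 20$
$l{\left(o \right)} = o^{2}$
$\frac{l{\left(-25 \right)} - 34844}{-14056 + K{\left(-36,N \right)}} = \frac{\left(-25\right)^{2} - 34844}{-14056 + 20} = \frac{625 - 34844}{-14036} = \left(-34219\right) \left(- \frac{1}{14036}\right) = \frac{34219}{14036}$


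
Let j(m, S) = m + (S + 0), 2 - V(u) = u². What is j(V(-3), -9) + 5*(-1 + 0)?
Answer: -21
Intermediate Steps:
V(u) = 2 - u²
j(m, S) = S + m (j(m, S) = m + S = S + m)
j(V(-3), -9) + 5*(-1 + 0) = (-9 + (2 - 1*(-3)²)) + 5*(-1 + 0) = (-9 + (2 - 1*9)) + 5*(-1) = (-9 + (2 - 9)) - 5 = (-9 - 7) - 5 = -16 - 5 = -21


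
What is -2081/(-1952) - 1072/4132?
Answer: 1626537/2016416 ≈ 0.80665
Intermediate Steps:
-2081/(-1952) - 1072/4132 = -2081*(-1/1952) - 1072*1/4132 = 2081/1952 - 268/1033 = 1626537/2016416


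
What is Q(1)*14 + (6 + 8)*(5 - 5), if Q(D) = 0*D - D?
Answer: -14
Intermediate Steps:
Q(D) = -D (Q(D) = 0 - D = -D)
Q(1)*14 + (6 + 8)*(5 - 5) = -1*1*14 + (6 + 8)*(5 - 5) = -1*14 + 14*0 = -14 + 0 = -14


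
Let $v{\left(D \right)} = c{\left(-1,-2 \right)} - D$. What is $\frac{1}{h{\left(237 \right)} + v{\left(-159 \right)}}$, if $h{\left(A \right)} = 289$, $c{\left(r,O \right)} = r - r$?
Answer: $\frac{1}{448} \approx 0.0022321$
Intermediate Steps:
$c{\left(r,O \right)} = 0$
$v{\left(D \right)} = - D$ ($v{\left(D \right)} = 0 - D = - D$)
$\frac{1}{h{\left(237 \right)} + v{\left(-159 \right)}} = \frac{1}{289 - -159} = \frac{1}{289 + 159} = \frac{1}{448}$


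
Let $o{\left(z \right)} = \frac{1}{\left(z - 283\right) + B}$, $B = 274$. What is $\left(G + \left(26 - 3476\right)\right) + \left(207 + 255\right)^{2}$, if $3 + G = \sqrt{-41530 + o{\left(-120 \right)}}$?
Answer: $209991 + \frac{i \sqrt{691100859}}{129} \approx 2.0999 \cdot 10^{5} + 203.79 i$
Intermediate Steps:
$o{\left(z \right)} = \frac{1}{-9 + z}$ ($o{\left(z \right)} = \frac{1}{\left(z - 283\right) + 274} = \frac{1}{\left(-283 + z\right) + 274} = \frac{1}{-9 + z}$)
$G = -3 + \frac{i \sqrt{691100859}}{129}$ ($G = -3 + \sqrt{-41530 + \frac{1}{-9 - 120}} = -3 + \sqrt{-41530 + \frac{1}{-129}} = -3 + \sqrt{-41530 - \frac{1}{129}} = -3 + \sqrt{- \frac{5357371}{129}} = -3 + \frac{i \sqrt{691100859}}{129} \approx -3.0 + 203.79 i$)
$\left(G + \left(26 - 3476\right)\right) + \left(207 + 255\right)^{2} = \left(\left(-3 + \frac{i \sqrt{691100859}}{129}\right) + \left(26 - 3476\right)\right) + \left(207 + 255\right)^{2} = \left(\left(-3 + \frac{i \sqrt{691100859}}{129}\right) + \left(26 - 3476\right)\right) + 462^{2} = \left(\left(-3 + \frac{i \sqrt{691100859}}{129}\right) - 3450\right) + 213444 = \left(-3453 + \frac{i \sqrt{691100859}}{129}\right) + 213444 = 209991 + \frac{i \sqrt{691100859}}{129}$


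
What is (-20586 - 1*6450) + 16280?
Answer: -10756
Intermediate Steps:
(-20586 - 1*6450) + 16280 = (-20586 - 6450) + 16280 = -27036 + 16280 = -10756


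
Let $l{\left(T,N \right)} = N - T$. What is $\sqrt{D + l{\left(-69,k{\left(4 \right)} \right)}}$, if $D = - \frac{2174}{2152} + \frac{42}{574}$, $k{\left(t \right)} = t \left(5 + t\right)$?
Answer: $\frac{\sqrt{50632385389}}{22058} \approx 10.201$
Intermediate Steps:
$D = - \frac{41339}{44116}$ ($D = \left(-2174\right) \frac{1}{2152} + 42 \cdot \frac{1}{574} = - \frac{1087}{1076} + \frac{3}{41} = - \frac{41339}{44116} \approx -0.93705$)
$\sqrt{D + l{\left(-69,k{\left(4 \right)} \right)}} = \sqrt{- \frac{41339}{44116} + \left(4 \left(5 + 4\right) - -69\right)} = \sqrt{- \frac{41339}{44116} + \left(4 \cdot 9 + 69\right)} = \sqrt{- \frac{41339}{44116} + \left(36 + 69\right)} = \sqrt{- \frac{41339}{44116} + 105} = \sqrt{\frac{4590841}{44116}} = \frac{\sqrt{50632385389}}{22058}$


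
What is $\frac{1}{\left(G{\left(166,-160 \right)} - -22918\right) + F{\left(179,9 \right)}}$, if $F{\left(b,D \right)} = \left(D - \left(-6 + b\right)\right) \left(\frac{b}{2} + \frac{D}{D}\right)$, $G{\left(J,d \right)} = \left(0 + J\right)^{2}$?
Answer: $\frac{1}{35632} \approx 2.8065 \cdot 10^{-5}$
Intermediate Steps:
$G{\left(J,d \right)} = J^{2}$
$F{\left(b,D \right)} = \left(1 + \frac{b}{2}\right) \left(6 + D - b\right)$ ($F{\left(b,D \right)} = \left(6 + D - b\right) \left(b \frac{1}{2} + 1\right) = \left(6 + D - b\right) \left(\frac{b}{2} + 1\right) = \left(6 + D - b\right) \left(1 + \frac{b}{2}\right) = \left(1 + \frac{b}{2}\right) \left(6 + D - b\right)$)
$\frac{1}{\left(G{\left(166,-160 \right)} - -22918\right) + F{\left(179,9 \right)}} = \frac{1}{\left(166^{2} - -22918\right) + \left(6 + 9 + 2 \cdot 179 - \frac{179^{2}}{2} + \frac{1}{2} \cdot 9 \cdot 179\right)} = \frac{1}{\left(27556 + 22918\right) + \left(6 + 9 + 358 - \frac{32041}{2} + \frac{1611}{2}\right)} = \frac{1}{50474 + \left(6 + 9 + 358 - \frac{32041}{2} + \frac{1611}{2}\right)} = \frac{1}{50474 - 14842} = \frac{1}{35632}$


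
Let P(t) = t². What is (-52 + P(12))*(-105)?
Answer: -9660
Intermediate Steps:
(-52 + P(12))*(-105) = (-52 + 12²)*(-105) = (-52 + 144)*(-105) = 92*(-105) = -9660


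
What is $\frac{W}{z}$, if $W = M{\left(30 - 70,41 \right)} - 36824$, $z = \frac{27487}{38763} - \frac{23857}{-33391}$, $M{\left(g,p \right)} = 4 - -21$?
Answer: $- \frac{47630245919067}{1842587308} \approx -25850.0$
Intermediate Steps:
$M{\left(g,p \right)} = 25$ ($M{\left(g,p \right)} = 4 + 21 = 25$)
$z = \frac{1842587308}{1294335333}$ ($z = 27487 \cdot \frac{1}{38763} - - \frac{23857}{33391} = \frac{27487}{38763} + \frac{23857}{33391} = \frac{1842587308}{1294335333} \approx 1.4236$)
$W = -36799$ ($W = 25 - 36824 = -36799$)
$\frac{W}{z} = - \frac{36799}{\frac{1842587308}{1294335333}} = \left(-36799\right) \frac{1294335333}{1842587308} = - \frac{47630245919067}{1842587308}$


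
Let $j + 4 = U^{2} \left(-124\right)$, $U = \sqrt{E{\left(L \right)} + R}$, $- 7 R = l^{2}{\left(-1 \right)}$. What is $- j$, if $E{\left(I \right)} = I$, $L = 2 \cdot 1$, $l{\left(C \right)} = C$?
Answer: $\frac{1640}{7} \approx 234.29$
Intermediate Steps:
$L = 2$
$R = - \frac{1}{7}$ ($R = - \frac{\left(-1\right)^{2}}{7} = \left(- \frac{1}{7}\right) 1 = - \frac{1}{7} \approx -0.14286$)
$U = \frac{\sqrt{91}}{7}$ ($U = \sqrt{2 - \frac{1}{7}} = \sqrt{\frac{13}{7}} = \frac{\sqrt{91}}{7} \approx 1.3628$)
$j = - \frac{1640}{7}$ ($j = -4 + \left(\frac{\sqrt{91}}{7}\right)^{2} \left(-124\right) = -4 + \frac{13}{7} \left(-124\right) = -4 - \frac{1612}{7} = - \frac{1640}{7} \approx -234.29$)
$- j = \left(-1\right) \left(- \frac{1640}{7}\right) = \frac{1640}{7}$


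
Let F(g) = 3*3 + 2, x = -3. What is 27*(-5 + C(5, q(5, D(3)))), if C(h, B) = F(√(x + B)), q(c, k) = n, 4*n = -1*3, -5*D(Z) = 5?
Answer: 162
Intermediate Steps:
D(Z) = -1 (D(Z) = -⅕*5 = -1)
F(g) = 11 (F(g) = 9 + 2 = 11)
n = -¾ (n = (-1*3)/4 = (¼)*(-3) = -¾ ≈ -0.75000)
q(c, k) = -¾
C(h, B) = 11
27*(-5 + C(5, q(5, D(3)))) = 27*(-5 + 11) = 27*6 = 162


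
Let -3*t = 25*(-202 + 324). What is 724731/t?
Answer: -2174193/3050 ≈ -712.85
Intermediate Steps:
t = -3050/3 (t = -25*(-202 + 324)/3 = -25*122/3 = -1/3*3050 = -3050/3 ≈ -1016.7)
724731/t = 724731/(-3050/3) = 724731*(-3/3050) = -2174193/3050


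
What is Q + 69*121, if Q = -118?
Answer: 8231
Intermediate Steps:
Q + 69*121 = -118 + 69*121 = -118 + 8349 = 8231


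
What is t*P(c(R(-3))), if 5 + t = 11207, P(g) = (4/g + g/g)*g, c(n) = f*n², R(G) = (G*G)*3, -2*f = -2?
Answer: 8211066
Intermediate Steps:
f = 1 (f = -½*(-2) = 1)
R(G) = 3*G² (R(G) = G²*3 = 3*G²)
c(n) = n² (c(n) = 1*n² = n²)
P(g) = g*(1 + 4/g) (P(g) = (4/g + 1)*g = (1 + 4/g)*g = g*(1 + 4/g))
t = 11202 (t = -5 + 11207 = 11202)
t*P(c(R(-3))) = 11202*(4 + (3*(-3)²)²) = 11202*(4 + (3*9)²) = 11202*(4 + 27²) = 11202*(4 + 729) = 11202*733 = 8211066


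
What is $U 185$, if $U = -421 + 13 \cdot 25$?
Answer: $-17760$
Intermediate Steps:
$U = -96$ ($U = -421 + 325 = -96$)
$U 185 = \left(-96\right) 185 = -17760$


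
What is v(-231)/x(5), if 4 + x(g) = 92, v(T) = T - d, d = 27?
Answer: -129/44 ≈ -2.9318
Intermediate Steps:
v(T) = -27 + T (v(T) = T - 1*27 = T - 27 = -27 + T)
x(g) = 88 (x(g) = -4 + 92 = 88)
v(-231)/x(5) = (-27 - 231)/88 = -258*1/88 = -129/44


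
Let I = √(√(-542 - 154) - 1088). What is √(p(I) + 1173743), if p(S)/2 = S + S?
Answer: √(1173743 + 4*√2*√(-544 + I*√174)) ≈ 1083.4 + 0.061*I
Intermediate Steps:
I = √(-1088 + 2*I*√174) (I = √(√(-696) - 1088) = √(2*I*√174 - 1088) = √(-1088 + 2*I*√174) ≈ 0.3999 + 32.987*I)
p(S) = 4*S (p(S) = 2*(S + S) = 2*(2*S) = 4*S)
√(p(I) + 1173743) = √(4*√(-1088 + 2*I*√174) + 1173743) = √(1173743 + 4*√(-1088 + 2*I*√174))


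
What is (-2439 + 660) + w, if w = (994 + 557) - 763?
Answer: -991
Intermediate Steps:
w = 788 (w = 1551 - 763 = 788)
(-2439 + 660) + w = (-2439 + 660) + 788 = -1779 + 788 = -991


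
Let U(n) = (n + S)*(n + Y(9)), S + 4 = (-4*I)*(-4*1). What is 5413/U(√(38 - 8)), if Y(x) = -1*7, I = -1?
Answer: 92021/703 + 146151*√30/7030 ≈ 244.77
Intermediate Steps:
Y(x) = -7
S = -20 (S = -4 + (-4*(-1))*(-4*1) = -4 + 4*(-4) = -4 - 16 = -20)
U(n) = (-20 + n)*(-7 + n) (U(n) = (n - 20)*(n - 7) = (-20 + n)*(-7 + n))
5413/U(√(38 - 8)) = 5413/(140 + (√(38 - 8))² - 27*√(38 - 8)) = 5413/(140 + (√30)² - 27*√30) = 5413/(140 + 30 - 27*√30) = 5413/(170 - 27*√30)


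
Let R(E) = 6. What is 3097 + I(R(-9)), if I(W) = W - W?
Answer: 3097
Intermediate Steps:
I(W) = 0
3097 + I(R(-9)) = 3097 + 0 = 3097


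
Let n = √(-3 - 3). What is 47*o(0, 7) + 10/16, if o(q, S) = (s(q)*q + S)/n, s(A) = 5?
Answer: 5/8 - 329*I*√6/6 ≈ 0.625 - 134.31*I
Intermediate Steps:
n = I*√6 (n = √(-6) = I*√6 ≈ 2.4495*I)
o(q, S) = -I*√6*(S + 5*q)/6 (o(q, S) = (5*q + S)/((I*√6)) = (S + 5*q)*(-I*√6/6) = -I*√6*(S + 5*q)/6)
47*o(0, 7) + 10/16 = 47*(I*√6*(-1*7 - 5*0)/6) + 10/16 = 47*(I*√6*(-7 + 0)/6) + 10*(1/16) = 47*((⅙)*I*√6*(-7)) + 5/8 = 47*(-7*I*√6/6) + 5/8 = -329*I*√6/6 + 5/8 = 5/8 - 329*I*√6/6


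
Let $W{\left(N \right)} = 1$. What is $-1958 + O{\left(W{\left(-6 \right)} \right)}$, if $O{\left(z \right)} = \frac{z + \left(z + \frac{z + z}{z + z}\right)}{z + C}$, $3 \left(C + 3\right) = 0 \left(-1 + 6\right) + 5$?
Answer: $-1967$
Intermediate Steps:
$C = - \frac{4}{3}$ ($C = -3 + \frac{0 \left(-1 + 6\right) + 5}{3} = -3 + \frac{0 \cdot 5 + 5}{3} = -3 + \frac{0 + 5}{3} = -3 + \frac{1}{3} \cdot 5 = -3 + \frac{5}{3} = - \frac{4}{3} \approx -1.3333$)
$O{\left(z \right)} = \frac{1 + 2 z}{- \frac{4}{3} + z}$ ($O{\left(z \right)} = \frac{z + \left(z + \frac{z + z}{z + z}\right)}{z - \frac{4}{3}} = \frac{z + \left(z + \frac{2 z}{2 z}\right)}{- \frac{4}{3} + z} = \frac{z + \left(z + 2 z \frac{1}{2 z}\right)}{- \frac{4}{3} + z} = \frac{z + \left(z + 1\right)}{- \frac{4}{3} + z} = \frac{z + \left(1 + z\right)}{- \frac{4}{3} + z} = \frac{1 + 2 z}{- \frac{4}{3} + z}$)
$-1958 + O{\left(W{\left(-6 \right)} \right)} = -1958 + \frac{3 \left(1 + 2 \cdot 1\right)}{-4 + 3 \cdot 1} = -1958 + \frac{3 \left(1 + 2\right)}{-4 + 3} = -1958 + 3 \frac{1}{-1} \cdot 3 = -1958 + 3 \left(-1\right) 3 = -1958 - 9 = -1967$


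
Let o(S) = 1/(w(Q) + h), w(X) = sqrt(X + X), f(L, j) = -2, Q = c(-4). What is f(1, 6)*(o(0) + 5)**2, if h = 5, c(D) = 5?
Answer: -2564/45 + 64*sqrt(10)/45 ≈ -52.480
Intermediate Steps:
Q = 5
w(X) = sqrt(2)*sqrt(X) (w(X) = sqrt(2*X) = sqrt(2)*sqrt(X))
o(S) = 1/(5 + sqrt(10)) (o(S) = 1/(sqrt(2)*sqrt(5) + 5) = 1/(sqrt(10) + 5) = 1/(5 + sqrt(10)))
f(1, 6)*(o(0) + 5)**2 = -2*((1/3 - sqrt(10)/15) + 5)**2 = -2*(16/3 - sqrt(10)/15)**2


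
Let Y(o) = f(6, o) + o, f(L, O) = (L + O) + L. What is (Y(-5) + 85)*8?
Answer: 696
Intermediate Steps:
f(L, O) = O + 2*L
Y(o) = 12 + 2*o (Y(o) = (o + 2*6) + o = (o + 12) + o = (12 + o) + o = 12 + 2*o)
(Y(-5) + 85)*8 = ((12 + 2*(-5)) + 85)*8 = ((12 - 10) + 85)*8 = (2 + 85)*8 = 87*8 = 696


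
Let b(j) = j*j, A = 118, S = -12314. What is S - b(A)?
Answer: -26238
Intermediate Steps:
b(j) = j²
S - b(A) = -12314 - 1*118² = -12314 - 1*13924 = -12314 - 13924 = -26238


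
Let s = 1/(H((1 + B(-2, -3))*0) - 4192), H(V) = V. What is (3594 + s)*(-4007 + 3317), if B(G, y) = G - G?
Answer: -5197786215/2096 ≈ -2.4799e+6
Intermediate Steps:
B(G, y) = 0
s = -1/4192 (s = 1/((1 + 0)*0 - 4192) = 1/(1*0 - 4192) = 1/(0 - 4192) = 1/(-4192) = -1/4192 ≈ -0.00023855)
(3594 + s)*(-4007 + 3317) = (3594 - 1/4192)*(-4007 + 3317) = (15066047/4192)*(-690) = -5197786215/2096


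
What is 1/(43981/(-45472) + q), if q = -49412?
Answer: -6496/320986635 ≈ -2.0238e-5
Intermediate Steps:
1/(43981/(-45472) + q) = 1/(43981/(-45472) - 49412) = 1/(43981*(-1/45472) - 49412) = 1/(-6283/6496 - 49412) = 1/(-320986635/6496) = -6496/320986635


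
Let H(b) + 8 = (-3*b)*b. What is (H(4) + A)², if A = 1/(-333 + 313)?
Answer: 1256641/400 ≈ 3141.6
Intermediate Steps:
H(b) = -8 - 3*b² (H(b) = -8 + (-3*b)*b = -8 - 3*b²)
A = -1/20 (A = 1/(-20) = -1/20 ≈ -0.050000)
(H(4) + A)² = ((-8 - 3*4²) - 1/20)² = ((-8 - 3*16) - 1/20)² = ((-8 - 48) - 1/20)² = (-56 - 1/20)² = (-1121/20)² = 1256641/400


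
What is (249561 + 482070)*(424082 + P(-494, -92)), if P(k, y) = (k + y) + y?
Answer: 309775491924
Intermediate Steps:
P(k, y) = k + 2*y
(249561 + 482070)*(424082 + P(-494, -92)) = (249561 + 482070)*(424082 + (-494 + 2*(-92))) = 731631*(424082 + (-494 - 184)) = 731631*(424082 - 678) = 731631*423404 = 309775491924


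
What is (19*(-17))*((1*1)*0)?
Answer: 0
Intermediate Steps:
(19*(-17))*((1*1)*0) = -323*0 = 0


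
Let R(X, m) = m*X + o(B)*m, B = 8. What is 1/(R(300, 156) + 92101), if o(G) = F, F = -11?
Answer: 1/137185 ≈ 7.2894e-6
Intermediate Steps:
o(G) = -11
R(X, m) = -11*m + X*m (R(X, m) = m*X - 11*m = X*m - 11*m = -11*m + X*m)
1/(R(300, 156) + 92101) = 1/(156*(-11 + 300) + 92101) = 1/(156*289 + 92101) = 1/(45084 + 92101) = 1/137185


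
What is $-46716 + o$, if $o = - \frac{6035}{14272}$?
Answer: $- \frac{666736787}{14272} \approx -46716.0$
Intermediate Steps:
$o = - \frac{6035}{14272}$ ($o = \left(-6035\right) \frac{1}{14272} = - \frac{6035}{14272} \approx -0.42286$)
$-46716 + o = -46716 - \frac{6035}{14272} = - \frac{666736787}{14272}$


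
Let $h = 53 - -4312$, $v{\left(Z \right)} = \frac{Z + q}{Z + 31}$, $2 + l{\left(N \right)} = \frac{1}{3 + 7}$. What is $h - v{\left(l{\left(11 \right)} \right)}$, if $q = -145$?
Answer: $\frac{1271684}{291} \approx 4370.0$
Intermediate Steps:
$l{\left(N \right)} = - \frac{19}{10}$ ($l{\left(N \right)} = -2 + \frac{1}{3 + 7} = -2 + \frac{1}{10} = - \frac{19}{10}$)
$v{\left(Z \right)} = \frac{-145 + Z}{31 + Z}$ ($v{\left(Z \right)} = \frac{Z - 145}{Z + 31} = \frac{-145 + Z}{31 + Z}$)
$h = 4365$ ($h = 53 + 4312 = 4365$)
$h - v{\left(l{\left(11 \right)} \right)} = 4365 - \frac{-145 - \frac{19}{10}}{31 - \frac{19}{10}} = 4365 - \frac{1}{\frac{291}{10}} \left(- \frac{1469}{10}\right) = 4365 - \frac{10}{291} \left(- \frac{1469}{10}\right) = 4365 - - \frac{1469}{291} = 4365 + \frac{1469}{291} = \frac{1271684}{291}$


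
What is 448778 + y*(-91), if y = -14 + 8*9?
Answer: 443500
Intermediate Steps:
y = 58 (y = -14 + 72 = 58)
448778 + y*(-91) = 448778 + 58*(-91) = 448778 - 5278 = 443500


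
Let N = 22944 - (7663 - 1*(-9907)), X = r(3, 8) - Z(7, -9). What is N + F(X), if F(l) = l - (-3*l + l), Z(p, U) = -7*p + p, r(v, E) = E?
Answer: 5524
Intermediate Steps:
Z(p, U) = -6*p
X = 50 (X = 8 - (-6)*7 = 8 - 1*(-42) = 8 + 42 = 50)
F(l) = 3*l (F(l) = l - (-2)*l = l + 2*l = 3*l)
N = 5374 (N = 22944 - (7663 + 9907) = 22944 - 1*17570 = 22944 - 17570 = 5374)
N + F(X) = 5374 + 3*50 = 5374 + 150 = 5524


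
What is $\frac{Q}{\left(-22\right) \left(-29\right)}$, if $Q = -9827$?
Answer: $- \frac{9827}{638} \approx -15.403$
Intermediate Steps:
$\frac{Q}{\left(-22\right) \left(-29\right)} = - \frac{9827}{\left(-22\right) \left(-29\right)} = - \frac{9827}{638}$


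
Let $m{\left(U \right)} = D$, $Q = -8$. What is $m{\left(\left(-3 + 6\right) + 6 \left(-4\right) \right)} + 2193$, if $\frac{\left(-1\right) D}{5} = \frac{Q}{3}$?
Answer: $\frac{6619}{3} \approx 2206.3$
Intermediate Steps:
$D = \frac{40}{3}$ ($D = - 5 \cdot \frac{1}{3} \left(-8\right) = \left(-5\right) \left(- \frac{8}{3}\right) = \frac{40}{3} \approx 13.333$)
$m{\left(U \right)} = \frac{40}{3}$
$m{\left(\left(-3 + 6\right) + 6 \left(-4\right) \right)} + 2193 = \frac{40}{3} + 2193 = \frac{6619}{3}$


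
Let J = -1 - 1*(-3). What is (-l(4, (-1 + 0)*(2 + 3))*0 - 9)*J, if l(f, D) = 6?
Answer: -18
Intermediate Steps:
J = 2 (J = -1 + 3 = 2)
(-l(4, (-1 + 0)*(2 + 3))*0 - 9)*J = (-1*6*0 - 9)*2 = (-6*0 - 9)*2 = (0 - 9)*2 = -9*2 = -18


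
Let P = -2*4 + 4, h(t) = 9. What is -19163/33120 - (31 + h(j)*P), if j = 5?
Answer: 146437/33120 ≈ 4.4214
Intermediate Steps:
P = -4 (P = -8 + 4 = -4)
-19163/33120 - (31 + h(j)*P) = -19163/33120 - (31 + 9*(-4)) = -19163*1/33120 - (31 - 36) = -19163/33120 - 1*(-5) = -19163/33120 + 5 = 146437/33120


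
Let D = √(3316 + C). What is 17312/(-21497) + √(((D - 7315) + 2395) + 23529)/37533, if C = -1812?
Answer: -17312/21497 + √(18609 + 4*√94)/37533 ≈ -0.80168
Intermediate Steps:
D = 4*√94 (D = √(3316 - 1812) = √1504 = 4*√94 ≈ 38.781)
17312/(-21497) + √(((D - 7315) + 2395) + 23529)/37533 = 17312/(-21497) + √(((4*√94 - 7315) + 2395) + 23529)/37533 = 17312*(-1/21497) + √(((-7315 + 4*√94) + 2395) + 23529)*(1/37533) = -17312/21497 + √((-4920 + 4*√94) + 23529)*(1/37533) = -17312/21497 + √(18609 + 4*√94)*(1/37533) = -17312/21497 + √(18609 + 4*√94)/37533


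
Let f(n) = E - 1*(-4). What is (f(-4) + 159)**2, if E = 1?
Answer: 26896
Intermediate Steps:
f(n) = 5 (f(n) = 1 - 1*(-4) = 1 + 4 = 5)
(f(-4) + 159)**2 = (5 + 159)**2 = 164**2 = 26896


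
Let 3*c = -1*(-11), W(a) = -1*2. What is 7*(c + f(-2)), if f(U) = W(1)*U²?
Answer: -91/3 ≈ -30.333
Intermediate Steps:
W(a) = -2
c = 11/3 (c = (-1*(-11))/3 = (⅓)*11 = 11/3 ≈ 3.6667)
f(U) = -2*U²
7*(c + f(-2)) = 7*(11/3 - 2*(-2)²) = 7*(11/3 - 2*4) = 7*(11/3 - 8) = 7*(-13/3) = -91/3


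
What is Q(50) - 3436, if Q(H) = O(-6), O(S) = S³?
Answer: -3652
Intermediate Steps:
Q(H) = -216 (Q(H) = (-6)³ = -216)
Q(50) - 3436 = -216 - 3436 = -3652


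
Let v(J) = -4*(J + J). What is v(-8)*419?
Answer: 26816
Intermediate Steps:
v(J) = -8*J
v(-8)*419 = -8*(-8)*419 = 64*419 = 26816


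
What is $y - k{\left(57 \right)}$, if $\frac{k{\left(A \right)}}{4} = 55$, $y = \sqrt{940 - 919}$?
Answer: $-220 + \sqrt{21} \approx -215.42$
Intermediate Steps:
$y = \sqrt{21} \approx 4.5826$
$k{\left(A \right)} = 220$ ($k{\left(A \right)} = 4 \cdot 55 = 220$)
$y - k{\left(57 \right)} = \sqrt{21} - 220 = -220 + \sqrt{21}$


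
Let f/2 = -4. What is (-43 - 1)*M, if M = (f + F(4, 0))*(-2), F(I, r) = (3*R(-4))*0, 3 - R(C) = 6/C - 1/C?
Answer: -704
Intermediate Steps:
f = -8 (f = 2*(-4) = -8)
R(C) = 3 - 5/C (R(C) = 3 - (6/C - 1/C) = 3 - 5/C)
F(I, r) = 0 (F(I, r) = (3*(3 - 5/(-4)))*0 = (3*(3 - 5*(-¼)))*0 = (3*(3 + 5/4))*0 = (3*(17/4))*0 = (51/4)*0 = 0)
M = 16 (M = (-8 + 0)*(-2) = -8*(-2) = 16)
(-43 - 1)*M = (-43 - 1)*16 = -44*16 = -704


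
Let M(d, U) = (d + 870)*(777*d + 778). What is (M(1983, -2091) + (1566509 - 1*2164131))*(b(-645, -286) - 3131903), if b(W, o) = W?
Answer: -13775375867326780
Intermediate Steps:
M(d, U) = (778 + 777*d)*(870 + d) (M(d, U) = (870 + d)*(778 + 777*d) = (778 + 777*d)*(870 + d))
(M(1983, -2091) + (1566509 - 1*2164131))*(b(-645, -286) - 3131903) = ((676860 + 777*1983² + 676768*1983) + (1566509 - 1*2164131))*(-645 - 3131903) = ((676860 + 777*3932289 + 1342030944) + (1566509 - 2164131))*(-3132548) = ((676860 + 3055388553 + 1342030944) - 597622)*(-3132548) = (4398096357 - 597622)*(-3132548) = 4397498735*(-3132548) = -13775375867326780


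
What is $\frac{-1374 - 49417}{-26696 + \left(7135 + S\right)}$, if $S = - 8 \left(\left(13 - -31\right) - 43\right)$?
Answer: $\frac{50791}{19569} \approx 2.5955$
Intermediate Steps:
$S = -8$ ($S = - 8 \left(\left(13 + 31\right) - 43\right) = - 8 \left(44 - 43\right) = \left(-8\right) 1 = -8$)
$\frac{-1374 - 49417}{-26696 + \left(7135 + S\right)} = \frac{-1374 - 49417}{-26696 + \left(7135 - 8\right)} = - \frac{50791}{-26696 + 7127} = - \frac{50791}{-19569} = \left(-50791\right) \left(- \frac{1}{19569}\right) = \frac{50791}{19569}$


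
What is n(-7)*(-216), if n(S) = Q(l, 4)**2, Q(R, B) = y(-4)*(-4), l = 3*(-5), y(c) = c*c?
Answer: -884736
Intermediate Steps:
y(c) = c**2
l = -15
Q(R, B) = -64 (Q(R, B) = (-4)**2*(-4) = 16*(-4) = -64)
n(S) = 4096 (n(S) = (-64)**2 = 4096)
n(-7)*(-216) = 4096*(-216) = -884736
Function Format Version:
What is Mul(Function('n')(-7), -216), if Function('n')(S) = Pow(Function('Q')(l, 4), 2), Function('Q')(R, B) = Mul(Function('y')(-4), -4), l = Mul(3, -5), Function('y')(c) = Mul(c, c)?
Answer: -884736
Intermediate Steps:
Function('y')(c) = Pow(c, 2)
l = -15
Function('Q')(R, B) = -64 (Function('Q')(R, B) = Mul(Pow(-4, 2), -4) = Mul(16, -4) = -64)
Function('n')(S) = 4096 (Function('n')(S) = Pow(-64, 2) = 4096)
Mul(Function('n')(-7), -216) = Mul(4096, -216) = -884736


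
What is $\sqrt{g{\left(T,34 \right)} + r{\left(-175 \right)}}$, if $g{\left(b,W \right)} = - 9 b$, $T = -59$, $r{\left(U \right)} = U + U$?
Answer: $\sqrt{181} \approx 13.454$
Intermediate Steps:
$r{\left(U \right)} = 2 U$
$\sqrt{g{\left(T,34 \right)} + r{\left(-175 \right)}} = \sqrt{\left(-9\right) \left(-59\right) + 2 \left(-175\right)} = \sqrt{531 - 350} = \sqrt{181}$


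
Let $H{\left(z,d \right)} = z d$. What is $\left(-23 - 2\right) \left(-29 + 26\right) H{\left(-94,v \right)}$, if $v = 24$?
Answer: $-169200$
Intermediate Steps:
$H{\left(z,d \right)} = d z$
$\left(-23 - 2\right) \left(-29 + 26\right) H{\left(-94,v \right)} = \left(-23 - 2\right) \left(-29 + 26\right) 24 \left(-94\right) = \left(-25\right) \left(-3\right) \left(-2256\right) = 75 \left(-2256\right) = -169200$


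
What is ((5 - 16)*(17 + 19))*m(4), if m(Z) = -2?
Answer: 792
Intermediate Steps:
((5 - 16)*(17 + 19))*m(4) = ((5 - 16)*(17 + 19))*(-2) = -11*36*(-2) = -396*(-2) = 792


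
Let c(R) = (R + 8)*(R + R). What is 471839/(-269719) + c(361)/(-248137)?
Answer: -188938710485/66927263503 ≈ -2.8230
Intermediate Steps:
c(R) = 2*R*(8 + R) (c(R) = (8 + R)*(2*R) = 2*R*(8 + R))
471839/(-269719) + c(361)/(-248137) = 471839/(-269719) + (2*361*(8 + 361))/(-248137) = 471839*(-1/269719) + (2*361*369)*(-1/248137) = -471839/269719 + 266418*(-1/248137) = -471839/269719 - 266418/248137 = -188938710485/66927263503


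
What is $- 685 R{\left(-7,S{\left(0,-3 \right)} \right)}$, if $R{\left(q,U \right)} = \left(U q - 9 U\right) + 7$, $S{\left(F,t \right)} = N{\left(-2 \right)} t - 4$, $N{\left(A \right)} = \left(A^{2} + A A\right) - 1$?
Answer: $-278795$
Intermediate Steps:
$N{\left(A \right)} = -1 + 2 A^{2}$ ($N{\left(A \right)} = \left(A^{2} + A^{2}\right) - 1 = 2 A^{2} - 1 = -1 + 2 A^{2}$)
$S{\left(F,t \right)} = -4 + 7 t$ ($S{\left(F,t \right)} = \left(-1 + 2 \left(-2\right)^{2}\right) t - 4 = \left(-1 + 2 \cdot 4\right) t - 4 = \left(-1 + 8\right) t - 4 = 7 t - 4 = -4 + 7 t$)
$R{\left(q,U \right)} = 7 - 9 U + U q$ ($R{\left(q,U \right)} = \left(- 9 U + U q\right) + 7 = 7 - 9 U + U q$)
$- 685 R{\left(-7,S{\left(0,-3 \right)} \right)} = - 685 \left(7 - 9 \left(-4 + 7 \left(-3\right)\right) + \left(-4 + 7 \left(-3\right)\right) \left(-7\right)\right) = - 685 \left(7 - 9 \left(-4 - 21\right) + \left(-4 - 21\right) \left(-7\right)\right) = - 685 \left(7 - -225 - -175\right) = - 685 \left(7 + 225 + 175\right) = \left(-685\right) 407 = -278795$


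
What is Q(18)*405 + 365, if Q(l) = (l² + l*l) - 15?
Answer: 256730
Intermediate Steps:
Q(l) = -15 + 2*l² (Q(l) = (l² + l²) - 15 = 2*l² - 15 = -15 + 2*l²)
Q(18)*405 + 365 = (-15 + 2*18²)*405 + 365 = (-15 + 2*324)*405 + 365 = (-15 + 648)*405 + 365 = 633*405 + 365 = 256365 + 365 = 256730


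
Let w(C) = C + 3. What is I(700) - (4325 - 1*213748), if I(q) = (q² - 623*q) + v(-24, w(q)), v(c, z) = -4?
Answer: 263319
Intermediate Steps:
w(C) = 3 + C
I(q) = -4 + q² - 623*q (I(q) = (q² - 623*q) - 4 = -4 + q² - 623*q)
I(700) - (4325 - 1*213748) = (-4 + 700² - 623*700) - (4325 - 1*213748) = (-4 + 490000 - 436100) - (4325 - 213748) = 53896 - 1*(-209423) = 53896 + 209423 = 263319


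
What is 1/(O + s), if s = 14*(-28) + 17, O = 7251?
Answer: 1/6876 ≈ 0.00014543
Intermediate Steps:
s = -375 (s = -392 + 17 = -375)
1/(O + s) = 1/(7251 - 375) = 1/6876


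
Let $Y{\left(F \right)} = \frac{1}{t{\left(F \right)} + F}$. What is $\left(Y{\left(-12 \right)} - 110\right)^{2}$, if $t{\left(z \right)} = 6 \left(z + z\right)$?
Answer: $\frac{294499921}{24336} \approx 12101.0$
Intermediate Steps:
$t{\left(z \right)} = 12 z$ ($t{\left(z \right)} = 6 \cdot 2 z = 12 z$)
$Y{\left(F \right)} = \frac{1}{13 F}$ ($Y{\left(F \right)} = \frac{1}{12 F + F} = \frac{1}{13 F}$)
$\left(Y{\left(-12 \right)} - 110\right)^{2} = \left(\frac{1}{13 \left(-12\right)} - 110\right)^{2} = \left(\frac{1}{13} \left(- \frac{1}{12}\right) - 110\right)^{2} = \left(- \frac{1}{156} - 110\right)^{2} = \left(- \frac{17161}{156}\right)^{2} = \frac{294499921}{24336}$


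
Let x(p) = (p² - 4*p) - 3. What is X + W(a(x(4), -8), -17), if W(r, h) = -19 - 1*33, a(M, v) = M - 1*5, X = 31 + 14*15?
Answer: 189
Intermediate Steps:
X = 241 (X = 31 + 210 = 241)
x(p) = -3 + p² - 4*p
a(M, v) = -5 + M (a(M, v) = M - 5 = -5 + M)
W(r, h) = -52 (W(r, h) = -19 - 33 = -52)
X + W(a(x(4), -8), -17) = 241 - 52 = 189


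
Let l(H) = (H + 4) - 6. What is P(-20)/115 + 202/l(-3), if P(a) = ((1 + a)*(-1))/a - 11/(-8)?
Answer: -185823/4600 ≈ -40.396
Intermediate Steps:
l(H) = -2 + H (l(H) = (4 + H) - 6 = -2 + H)
P(a) = 11/8 + (-1 - a)/a (P(a) = (-1 - a)/a - 11*(-⅛) = (-1 - a)/a + 11/8 = 11/8 + (-1 - a)/a)
P(-20)/115 + 202/l(-3) = (3/8 - 1/(-20))/115 + 202/(-2 - 3) = (3/8 - 1*(-1/20))*(1/115) + 202/(-5) = (3/8 + 1/20)*(1/115) + 202*(-⅕) = (17/40)*(1/115) - 202/5 = 17/4600 - 202/5 = -185823/4600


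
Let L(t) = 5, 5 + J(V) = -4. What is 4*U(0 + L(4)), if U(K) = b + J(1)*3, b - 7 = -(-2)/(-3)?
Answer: -248/3 ≈ -82.667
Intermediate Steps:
J(V) = -9 (J(V) = -5 - 4 = -9)
b = 19/3 (b = 7 - (-2)/(-3) = 7 - (-2)*(-1)/3 = 7 - 1*⅔ = 7 - ⅔ = 19/3 ≈ 6.3333)
U(K) = -62/3 (U(K) = 19/3 - 9*3 = 19/3 - 27 = -62/3)
4*U(0 + L(4)) = 4*(-62/3) = -248/3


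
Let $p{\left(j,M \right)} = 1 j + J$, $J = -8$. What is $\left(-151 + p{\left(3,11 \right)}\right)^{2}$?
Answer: $24336$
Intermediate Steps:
$p{\left(j,M \right)} = -8 + j$ ($p{\left(j,M \right)} = 1 j - 8 = j - 8 = -8 + j$)
$\left(-151 + p{\left(3,11 \right)}\right)^{2} = \left(-151 + \left(-8 + 3\right)\right)^{2} = \left(-151 - 5\right)^{2} = \left(-156\right)^{2} = 24336$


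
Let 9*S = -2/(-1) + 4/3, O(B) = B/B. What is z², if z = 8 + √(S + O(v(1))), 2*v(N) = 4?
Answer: (72 + √111)²/81 ≈ 84.100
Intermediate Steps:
v(N) = 2 (v(N) = (½)*4 = 2)
O(B) = 1
S = 10/27 (S = (-2/(-1) + 4/3)/9 = (-2*(-1) + 4*(⅓))/9 = (2 + 4/3)/9 = (⅑)*(10/3) = 10/27 ≈ 0.37037)
z = 8 + √111/9 (z = 8 + √(10/27 + 1) = 8 + √(37/27) = 8 + √111/9 ≈ 9.1706)
z² = (8 + √111/9)²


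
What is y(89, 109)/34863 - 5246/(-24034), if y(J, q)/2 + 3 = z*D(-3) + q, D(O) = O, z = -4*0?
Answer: 1540873/6868011 ≈ 0.22435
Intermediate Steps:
z = 0
y(J, q) = -6 + 2*q (y(J, q) = -6 + 2*(0*(-3) + q) = -6 + 2*(0 + q) = -6 + 2*q)
y(89, 109)/34863 - 5246/(-24034) = (-6 + 2*109)/34863 - 5246/(-24034) = (-6 + 218)*(1/34863) - 5246*(-1/24034) = 212*(1/34863) + 43/197 = 212/34863 + 43/197 = 1540873/6868011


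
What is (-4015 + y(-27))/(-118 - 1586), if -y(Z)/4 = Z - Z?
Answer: 4015/1704 ≈ 2.3562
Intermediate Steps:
y(Z) = 0 (y(Z) = -4*(Z - Z) = -4*0 = 0)
(-4015 + y(-27))/(-118 - 1586) = (-4015 + 0)/(-118 - 1586) = -4015/(-1704) = -4015*(-1/1704) = 4015/1704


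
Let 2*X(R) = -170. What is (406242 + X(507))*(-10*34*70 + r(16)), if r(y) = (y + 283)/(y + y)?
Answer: -309207730257/32 ≈ -9.6627e+9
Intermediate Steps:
r(y) = (283 + y)/(2*y) (r(y) = (283 + y)/((2*y)) = (283 + y)*(1/(2*y)) = (283 + y)/(2*y))
X(R) = -85 (X(R) = (1/2)*(-170) = -85)
(406242 + X(507))*(-10*34*70 + r(16)) = (406242 - 85)*(-10*34*70 + (1/2)*(283 + 16)/16) = 406157*(-340*70 + (1/2)*(1/16)*299) = 406157*(-23800 + 299/32) = 406157*(-761301/32) = -309207730257/32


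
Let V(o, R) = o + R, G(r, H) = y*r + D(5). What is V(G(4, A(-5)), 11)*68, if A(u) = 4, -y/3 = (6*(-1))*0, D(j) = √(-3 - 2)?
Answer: 748 + 68*I*√5 ≈ 748.0 + 152.05*I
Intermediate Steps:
D(j) = I*√5 (D(j) = √(-5) = I*√5)
y = 0 (y = -3*6*(-1)*0 = -(-18)*0 = -3*0 = 0)
G(r, H) = I*√5 (G(r, H) = 0*r + I*√5 = 0 + I*√5 = I*√5)
V(o, R) = R + o
V(G(4, A(-5)), 11)*68 = (11 + I*√5)*68 = 748 + 68*I*√5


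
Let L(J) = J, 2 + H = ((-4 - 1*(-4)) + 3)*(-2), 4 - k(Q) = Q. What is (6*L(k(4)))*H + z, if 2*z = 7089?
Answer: 7089/2 ≈ 3544.5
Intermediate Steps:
k(Q) = 4 - Q
H = -8 (H = -2 + ((-4 - 1*(-4)) + 3)*(-2) = -2 + ((-4 + 4) + 3)*(-2) = -2 + (0 + 3)*(-2) = -2 + 3*(-2) = -2 - 6 = -8)
z = 7089/2 (z = (1/2)*7089 = 7089/2 ≈ 3544.5)
(6*L(k(4)))*H + z = (6*(4 - 1*4))*(-8) + 7089/2 = (6*(4 - 4))*(-8) + 7089/2 = (6*0)*(-8) + 7089/2 = 0*(-8) + 7089/2 = 0 + 7089/2 = 7089/2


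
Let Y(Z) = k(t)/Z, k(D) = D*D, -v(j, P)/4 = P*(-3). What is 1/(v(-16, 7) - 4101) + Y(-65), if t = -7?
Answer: -15146/20085 ≈ -0.75410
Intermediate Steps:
v(j, P) = 12*P (v(j, P) = -4*P*(-3) = -(-12)*P = 12*P)
k(D) = D²
Y(Z) = 49/Z (Y(Z) = (-7)²/Z = 49/Z)
1/(v(-16, 7) - 4101) + Y(-65) = 1/(12*7 - 4101) + 49/(-65) = 1/(84 - 4101) + 49*(-1/65) = 1/(-4017) - 49/65 = -1/4017 - 49/65 = -15146/20085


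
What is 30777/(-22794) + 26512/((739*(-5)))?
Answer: -239345181/28074610 ≈ -8.5253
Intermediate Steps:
30777/(-22794) + 26512/((739*(-5))) = 30777*(-1/22794) + 26512/(-3695) = -10259/7598 + 26512*(-1/3695) = -10259/7598 - 26512/3695 = -239345181/28074610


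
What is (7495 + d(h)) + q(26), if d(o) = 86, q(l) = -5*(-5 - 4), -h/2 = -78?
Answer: 7626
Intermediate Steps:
h = 156 (h = -2*(-78) = 156)
q(l) = 45 (q(l) = -5*(-9) = 45)
(7495 + d(h)) + q(26) = (7495 + 86) + 45 = 7581 + 45 = 7626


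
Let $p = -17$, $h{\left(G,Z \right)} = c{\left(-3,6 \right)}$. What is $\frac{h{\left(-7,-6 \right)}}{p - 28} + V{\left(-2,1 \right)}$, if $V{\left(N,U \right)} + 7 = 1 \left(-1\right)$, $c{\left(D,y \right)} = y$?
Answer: $- \frac{122}{15} \approx -8.1333$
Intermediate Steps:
$h{\left(G,Z \right)} = 6$
$V{\left(N,U \right)} = -8$ ($V{\left(N,U \right)} = -7 + 1 \left(-1\right) = -7 - 1 = -8$)
$\frac{h{\left(-7,-6 \right)}}{p - 28} + V{\left(-2,1 \right)} = \frac{1}{-17 - 28} \cdot 6 - 8 = \frac{1}{-45} \cdot 6 - 8 = \left(- \frac{1}{45}\right) 6 - 8 = - \frac{2}{15} - 8 = - \frac{122}{15}$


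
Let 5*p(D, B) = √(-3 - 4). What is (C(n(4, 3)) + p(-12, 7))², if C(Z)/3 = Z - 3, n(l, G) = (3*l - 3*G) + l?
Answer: (60 + I*√7)²/25 ≈ 143.72 + 12.7*I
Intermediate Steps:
p(D, B) = I*√7/5 (p(D, B) = √(-3 - 4)/5 = √(-7)/5 = (I*√7)/5 = I*√7/5)
n(l, G) = -3*G + 4*l (n(l, G) = (-3*G + 3*l) + l = -3*G + 4*l)
C(Z) = -9 + 3*Z (C(Z) = 3*(Z - 3) = 3*(-3 + Z) = -9 + 3*Z)
(C(n(4, 3)) + p(-12, 7))² = ((-9 + 3*(-3*3 + 4*4)) + I*√7/5)² = ((-9 + 3*(-9 + 16)) + I*√7/5)² = ((-9 + 3*7) + I*√7/5)² = ((-9 + 21) + I*√7/5)² = (12 + I*√7/5)²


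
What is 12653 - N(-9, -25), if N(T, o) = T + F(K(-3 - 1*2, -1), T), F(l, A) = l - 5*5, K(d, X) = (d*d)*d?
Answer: 12812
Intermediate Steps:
K(d, X) = d³ (K(d, X) = d²*d = d³)
F(l, A) = -25 + l (F(l, A) = l - 25 = -25 + l)
N(T, o) = -150 + T (N(T, o) = T + (-25 + (-3 - 1*2)³) = T + (-25 + (-3 - 2)³) = T + (-25 + (-5)³) = T + (-25 - 125) = T - 150 = -150 + T)
12653 - N(-9, -25) = 12653 - (-150 - 9) = 12653 - 1*(-159) = 12653 + 159 = 12812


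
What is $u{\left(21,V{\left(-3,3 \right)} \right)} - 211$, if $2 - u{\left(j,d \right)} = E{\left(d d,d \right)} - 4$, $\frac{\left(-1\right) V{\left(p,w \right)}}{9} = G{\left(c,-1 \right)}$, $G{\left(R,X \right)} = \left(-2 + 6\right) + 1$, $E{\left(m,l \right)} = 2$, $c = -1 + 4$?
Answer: $-207$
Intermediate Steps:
$c = 3$
$G{\left(R,X \right)} = 5$ ($G{\left(R,X \right)} = 4 + 1 = 5$)
$V{\left(p,w \right)} = -45$ ($V{\left(p,w \right)} = \left(-9\right) 5 = -45$)
$u{\left(j,d \right)} = 4$ ($u{\left(j,d \right)} = 2 - \left(2 - 4\right) = 2 - -2 = 2 + 2 = 4$)
$u{\left(21,V{\left(-3,3 \right)} \right)} - 211 = 4 - 211 = -207$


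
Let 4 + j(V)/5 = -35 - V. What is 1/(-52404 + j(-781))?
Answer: -1/48694 ≈ -2.0536e-5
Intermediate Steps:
j(V) = -195 - 5*V (j(V) = -20 + 5*(-35 - V) = -20 + (-175 - 5*V) = -195 - 5*V)
1/(-52404 + j(-781)) = 1/(-52404 + (-195 - 5*(-781))) = 1/(-52404 + (-195 + 3905)) = 1/(-52404 + 3710) = 1/(-48694) = -1/48694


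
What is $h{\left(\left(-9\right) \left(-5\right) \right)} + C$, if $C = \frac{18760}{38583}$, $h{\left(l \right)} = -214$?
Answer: $- \frac{8238002}{38583} \approx -213.51$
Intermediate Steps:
$C = \frac{18760}{38583}$ ($C = 18760 \cdot \frac{1}{38583} = \frac{18760}{38583} \approx 0.48622$)
$h{\left(\left(-9\right) \left(-5\right) \right)} + C = -214 + \frac{18760}{38583} = - \frac{8238002}{38583}$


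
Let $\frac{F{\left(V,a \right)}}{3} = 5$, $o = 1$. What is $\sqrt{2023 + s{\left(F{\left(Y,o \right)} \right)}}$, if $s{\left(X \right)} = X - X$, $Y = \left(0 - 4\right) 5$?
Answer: $17 \sqrt{7} \approx 44.978$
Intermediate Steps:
$Y = -20$ ($Y = \left(-4\right) 5 = -20$)
$F{\left(V,a \right)} = 15$ ($F{\left(V,a \right)} = 3 \cdot 5 = 15$)
$s{\left(X \right)} = 0$
$\sqrt{2023 + s{\left(F{\left(Y,o \right)} \right)}} = \sqrt{2023 + 0} = \sqrt{2023} = 17 \sqrt{7}$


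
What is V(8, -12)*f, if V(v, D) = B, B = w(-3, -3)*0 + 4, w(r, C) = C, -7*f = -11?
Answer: 44/7 ≈ 6.2857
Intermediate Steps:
f = 11/7 (f = -⅐*(-11) = 11/7 ≈ 1.5714)
B = 4 (B = -3*0 + 4 = 0 + 4 = 4)
V(v, D) = 4
V(8, -12)*f = 4*(11/7) = 44/7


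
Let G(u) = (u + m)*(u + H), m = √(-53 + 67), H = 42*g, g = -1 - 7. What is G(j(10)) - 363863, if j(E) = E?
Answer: -367123 - 326*√14 ≈ -3.6834e+5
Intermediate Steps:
g = -8
H = -336 (H = 42*(-8) = -336)
m = √14 ≈ 3.7417
G(u) = (-336 + u)*(u + √14) (G(u) = (u + √14)*(u - 336) = (u + √14)*(-336 + u) = (-336 + u)*(u + √14))
G(j(10)) - 363863 = (10² - 336*10 - 336*√14 + 10*√14) - 363863 = (100 - 3360 - 336*√14 + 10*√14) - 363863 = (-3260 - 326*√14) - 363863 = -367123 - 326*√14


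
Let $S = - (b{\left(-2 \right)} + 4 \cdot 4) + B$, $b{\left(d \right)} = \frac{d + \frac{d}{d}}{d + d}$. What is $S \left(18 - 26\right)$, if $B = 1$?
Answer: $122$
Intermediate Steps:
$b{\left(d \right)} = \frac{1 + d}{2 d}$ ($b{\left(d \right)} = \frac{d + 1}{2 d} = \left(1 + d\right) \frac{1}{2 d} = \frac{1 + d}{2 d}$)
$S = - \frac{61}{4}$ ($S = - (\frac{1 - 2}{2 \left(-2\right)} + 4 \cdot 4) + 1 = - (\frac{1}{2} \left(- \frac{1}{2}\right) \left(-1\right) + 16) + 1 = - (\frac{1}{4} + 16) + 1 = \left(-1\right) \frac{65}{4} + 1 = - \frac{65}{4} + 1 = - \frac{61}{4} \approx -15.25$)
$S \left(18 - 26\right) = - \frac{61 \left(18 - 26\right)}{4} = \left(- \frac{61}{4}\right) \left(-8\right) = 122$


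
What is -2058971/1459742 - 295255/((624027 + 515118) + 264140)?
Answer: -664063848789/409686810494 ≈ -1.6209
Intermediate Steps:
-2058971/1459742 - 295255/((624027 + 515118) + 264140) = -2058971*1/1459742 - 295255/(1139145 + 264140) = -2058971/1459742 - 295255/1403285 = -2058971/1459742 - 295255*1/1403285 = -2058971/1459742 - 59051/280657 = -664063848789/409686810494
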